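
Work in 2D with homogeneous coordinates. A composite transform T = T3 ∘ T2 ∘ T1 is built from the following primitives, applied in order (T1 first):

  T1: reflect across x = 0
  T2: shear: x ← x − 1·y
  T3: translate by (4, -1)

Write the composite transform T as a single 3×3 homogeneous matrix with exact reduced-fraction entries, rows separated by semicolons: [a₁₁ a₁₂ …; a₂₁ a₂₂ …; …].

T = [-1 -1 4; 0 1 -1; 0 0 1]

T1 = [-1 0 0; 0 1 0; 0 0 1]
T2·T1 = [-1 -1 0; 0 1 0; 0 0 1]
T3·…·T1 = [-1 -1 4; 0 1 -1; 0 0 1]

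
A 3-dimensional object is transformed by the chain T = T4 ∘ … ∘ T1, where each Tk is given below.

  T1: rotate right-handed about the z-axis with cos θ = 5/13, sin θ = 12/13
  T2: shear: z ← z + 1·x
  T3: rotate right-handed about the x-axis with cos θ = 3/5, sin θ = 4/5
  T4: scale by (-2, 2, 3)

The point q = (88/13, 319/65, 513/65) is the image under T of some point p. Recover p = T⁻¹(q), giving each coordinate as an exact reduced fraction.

T1 = [5/13 -12/13 0 0; 12/13 5/13 0 0; 0 0 1 0; 0 0 0 1]
T2·T1 = [5/13 -12/13 0 0; 12/13 5/13 0 0; 5/13 -12/13 1 0; 0 0 0 1]
T3·…·T1 = [5/13 -12/13 0 0; 16/65 63/65 -4/5 0; 63/65 -16/65 3/5 0; 0 0 0 1]
T4·…·T1 = [-10/13 24/13 0 0; 32/65 126/65 -8/5 0; 189/65 -48/65 9/5 0; 0 0 0 1]
det M = -12; M⁻¹ = [-5/26 18/65 16/65 0; 6/13 3/26 4/39 0; 1/2 -2/5 1/5 0; 0 0 0 1]
M⁻¹ · (88/13, 319/65, 513/65)ᵀ = (2, 9/2, 3)ᵀ

p = (2, 9/2, 3)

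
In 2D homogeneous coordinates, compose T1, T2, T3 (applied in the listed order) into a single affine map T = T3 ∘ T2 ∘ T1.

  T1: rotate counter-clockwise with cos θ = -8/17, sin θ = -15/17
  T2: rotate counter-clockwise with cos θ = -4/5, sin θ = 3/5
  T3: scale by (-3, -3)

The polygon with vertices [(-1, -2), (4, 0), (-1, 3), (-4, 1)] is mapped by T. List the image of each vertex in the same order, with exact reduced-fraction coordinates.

T1 rotate counter-clockwise with cos θ = -8/17, sin θ = -15/17: (-1, -2) → (-22/17, 31/17); (4, 0) → (-32/17, -60/17); (-1, 3) → (53/17, -9/17); (-4, 1) → (47/17, 52/17)
T2 rotate counter-clockwise with cos θ = -4/5, sin θ = 3/5: (-22/17, 31/17) → (-1/17, -38/17); (-32/17, -60/17) → (308/85, 144/85); (53/17, -9/17) → (-37/17, 39/17); (47/17, 52/17) → (-344/85, -67/85)
T3 scale by (-3, -3): (-1/17, -38/17) → (3/17, 114/17); (308/85, 144/85) → (-924/85, -432/85); (-37/17, 39/17) → (111/17, -117/17); (-344/85, -67/85) → (1032/85, 201/85)

image vertices: (3/17, 114/17), (-924/85, -432/85), (111/17, -117/17), (1032/85, 201/85)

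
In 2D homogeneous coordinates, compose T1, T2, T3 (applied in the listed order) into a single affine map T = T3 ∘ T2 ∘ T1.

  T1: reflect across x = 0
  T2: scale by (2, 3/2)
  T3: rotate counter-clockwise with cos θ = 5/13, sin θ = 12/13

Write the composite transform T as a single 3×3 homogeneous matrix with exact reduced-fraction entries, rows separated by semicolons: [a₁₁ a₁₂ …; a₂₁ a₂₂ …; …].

T1 = [-1 0 0; 0 1 0; 0 0 1]
T2·T1 = [-2 0 0; 0 3/2 0; 0 0 1]
T3·…·T1 = [-10/13 -18/13 0; -24/13 15/26 0; 0 0 1]

T = [-10/13 -18/13 0; -24/13 15/26 0; 0 0 1]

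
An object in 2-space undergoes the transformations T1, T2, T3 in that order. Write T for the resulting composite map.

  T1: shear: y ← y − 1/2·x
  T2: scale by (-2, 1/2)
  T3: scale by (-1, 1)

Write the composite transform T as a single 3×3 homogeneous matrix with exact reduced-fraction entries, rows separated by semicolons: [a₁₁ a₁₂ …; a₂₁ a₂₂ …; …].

T1 = [1 0 0; -1/2 1 0; 0 0 1]
T2·T1 = [-2 0 0; -1/4 1/2 0; 0 0 1]
T3·…·T1 = [2 0 0; -1/4 1/2 0; 0 0 1]

T = [2 0 0; -1/4 1/2 0; 0 0 1]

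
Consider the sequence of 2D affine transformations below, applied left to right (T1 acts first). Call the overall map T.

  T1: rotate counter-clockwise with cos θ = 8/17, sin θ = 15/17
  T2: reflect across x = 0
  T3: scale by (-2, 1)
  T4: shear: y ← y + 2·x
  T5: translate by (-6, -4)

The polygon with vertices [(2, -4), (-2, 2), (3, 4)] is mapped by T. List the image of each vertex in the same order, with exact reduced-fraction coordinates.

T1 rotate counter-clockwise with cos θ = 8/17, sin θ = 15/17: (2, -4) → (76/17, -2/17); (-2, 2) → (-46/17, -14/17); (3, 4) → (-36/17, 77/17)
T2 reflect across x = 0: (76/17, -2/17) → (-76/17, -2/17); (-46/17, -14/17) → (46/17, -14/17); (-36/17, 77/17) → (36/17, 77/17)
T3 scale by (-2, 1): (-76/17, -2/17) → (152/17, -2/17); (46/17, -14/17) → (-92/17, -14/17); (36/17, 77/17) → (-72/17, 77/17)
T4 shear: y ← y + 2·x: (152/17, -2/17) → (152/17, 302/17); (-92/17, -14/17) → (-92/17, -198/17); (-72/17, 77/17) → (-72/17, -67/17)
T5 translate by (-6, -4): (152/17, 302/17) → (50/17, 234/17); (-92/17, -198/17) → (-194/17, -266/17); (-72/17, -67/17) → (-174/17, -135/17)

image vertices: (50/17, 234/17), (-194/17, -266/17), (-174/17, -135/17)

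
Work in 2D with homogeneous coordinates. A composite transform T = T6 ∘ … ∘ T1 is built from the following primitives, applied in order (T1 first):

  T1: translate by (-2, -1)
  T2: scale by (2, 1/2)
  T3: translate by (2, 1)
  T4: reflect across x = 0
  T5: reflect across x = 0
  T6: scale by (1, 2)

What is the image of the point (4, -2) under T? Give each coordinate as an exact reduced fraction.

T(p) = (6, -1)

T1 translate by (-2, -1): (4, -2) → (2, -3)
T2 scale by (2, 1/2): (2, -3) → (4, -3/2)
T3 translate by (2, 1): (4, -3/2) → (6, -1/2)
T4 reflect across x = 0: (6, -1/2) → (-6, -1/2)
T5 reflect across x = 0: (-6, -1/2) → (6, -1/2)
T6 scale by (1, 2): (6, -1/2) → (6, -1)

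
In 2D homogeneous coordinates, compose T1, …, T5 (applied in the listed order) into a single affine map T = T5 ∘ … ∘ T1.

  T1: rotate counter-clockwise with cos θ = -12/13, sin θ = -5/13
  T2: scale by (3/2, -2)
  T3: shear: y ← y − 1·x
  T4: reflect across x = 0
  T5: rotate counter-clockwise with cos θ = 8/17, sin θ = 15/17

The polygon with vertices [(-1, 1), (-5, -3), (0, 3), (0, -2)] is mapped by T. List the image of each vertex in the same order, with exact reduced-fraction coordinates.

image vertices: (-63/442, -73/34), (4605/442, -389/34), (-1845/442, 9/34), (615/221, -3/17)

T1 rotate counter-clockwise with cos θ = -12/13, sin θ = -5/13: (-1, 1) → (17/13, -7/13); (-5, -3) → (45/13, 61/13); (0, 3) → (15/13, -36/13); (0, -2) → (-10/13, 24/13)
T2 scale by (3/2, -2): (17/13, -7/13) → (51/26, 14/13); (45/13, 61/13) → (135/26, -122/13); (15/13, -36/13) → (45/26, 72/13); (-10/13, 24/13) → (-15/13, -48/13)
T3 shear: y ← y − 1·x: (51/26, 14/13) → (51/26, -23/26); (135/26, -122/13) → (135/26, -379/26); (45/26, 72/13) → (45/26, 99/26); (-15/13, -48/13) → (-15/13, -33/13)
T4 reflect across x = 0: (51/26, -23/26) → (-51/26, -23/26); (135/26, -379/26) → (-135/26, -379/26); (45/26, 99/26) → (-45/26, 99/26); (-15/13, -33/13) → (15/13, -33/13)
T5 rotate counter-clockwise with cos θ = 8/17, sin θ = 15/17: (-51/26, -23/26) → (-63/442, -73/34); (-135/26, -379/26) → (4605/442, -389/34); (-45/26, 99/26) → (-1845/442, 9/34); (15/13, -33/13) → (615/221, -3/17)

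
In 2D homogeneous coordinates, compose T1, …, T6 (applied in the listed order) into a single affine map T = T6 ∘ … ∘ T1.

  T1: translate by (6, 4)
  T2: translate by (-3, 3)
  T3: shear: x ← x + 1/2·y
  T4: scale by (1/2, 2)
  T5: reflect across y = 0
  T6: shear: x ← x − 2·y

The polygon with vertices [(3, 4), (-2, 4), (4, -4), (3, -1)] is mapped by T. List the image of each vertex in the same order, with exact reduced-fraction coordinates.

image vertices: (199/4, -22), (189/4, -22), (65/4, -6), (57/2, -12)

T1 translate by (6, 4): (3, 4) → (9, 8); (-2, 4) → (4, 8); (4, -4) → (10, 0); (3, -1) → (9, 3)
T2 translate by (-3, 3): (9, 8) → (6, 11); (4, 8) → (1, 11); (10, 0) → (7, 3); (9, 3) → (6, 6)
T3 shear: x ← x + 1/2·y: (6, 11) → (23/2, 11); (1, 11) → (13/2, 11); (7, 3) → (17/2, 3); (6, 6) → (9, 6)
T4 scale by (1/2, 2): (23/2, 11) → (23/4, 22); (13/2, 11) → (13/4, 22); (17/2, 3) → (17/4, 6); (9, 6) → (9/2, 12)
T5 reflect across y = 0: (23/4, 22) → (23/4, -22); (13/4, 22) → (13/4, -22); (17/4, 6) → (17/4, -6); (9/2, 12) → (9/2, -12)
T6 shear: x ← x − 2·y: (23/4, -22) → (199/4, -22); (13/4, -22) → (189/4, -22); (17/4, -6) → (65/4, -6); (9/2, -12) → (57/2, -12)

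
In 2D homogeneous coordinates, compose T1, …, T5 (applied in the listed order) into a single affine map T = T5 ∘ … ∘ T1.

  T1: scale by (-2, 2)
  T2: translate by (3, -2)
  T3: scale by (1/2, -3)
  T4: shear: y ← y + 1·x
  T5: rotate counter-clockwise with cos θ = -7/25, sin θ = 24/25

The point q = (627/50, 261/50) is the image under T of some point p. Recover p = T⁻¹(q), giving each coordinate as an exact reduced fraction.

T1 = [-2 0 0; 0 2 0; 0 0 1]
T2·T1 = [-2 0 3; 0 2 -2; 0 0 1]
T3·…·T1 = [-1 0 3/2; 0 -6 6; 0 0 1]
T4·…·T1 = [-1 0 3/2; -1 -6 15/2; 0 0 1]
T5·…·T1 = [31/25 144/25 -381/50; -17/25 42/25 -33/50; 0 0 1]
det M = 6; M⁻¹ = [7/25 -24/25 3/2; 17/150 31/150 1; 0 0 1]
M⁻¹ · (627/50, 261/50)ᵀ = (0, 7/2)ᵀ

p = (0, 7/2)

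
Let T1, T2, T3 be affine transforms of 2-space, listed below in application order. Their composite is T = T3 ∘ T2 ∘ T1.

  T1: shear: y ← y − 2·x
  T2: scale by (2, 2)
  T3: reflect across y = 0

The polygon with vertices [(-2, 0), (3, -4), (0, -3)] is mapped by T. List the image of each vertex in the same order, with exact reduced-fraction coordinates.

image vertices: (-4, -8), (6, 20), (0, 6)

T1 shear: y ← y − 2·x: (-2, 0) → (-2, 4); (3, -4) → (3, -10); (0, -3) → (0, -3)
T2 scale by (2, 2): (-2, 4) → (-4, 8); (3, -10) → (6, -20); (0, -3) → (0, -6)
T3 reflect across y = 0: (-4, 8) → (-4, -8); (6, -20) → (6, 20); (0, -6) → (0, 6)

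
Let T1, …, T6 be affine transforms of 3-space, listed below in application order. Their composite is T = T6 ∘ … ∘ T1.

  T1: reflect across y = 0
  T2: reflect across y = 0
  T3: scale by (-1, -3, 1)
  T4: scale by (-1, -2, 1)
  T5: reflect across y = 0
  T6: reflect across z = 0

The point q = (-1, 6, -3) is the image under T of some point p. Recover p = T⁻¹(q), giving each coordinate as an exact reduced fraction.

p = (-1, -1, 3)

T1 = [1 0 0 0; 0 -1 0 0; 0 0 1 0; 0 0 0 1]
T2·T1 = [1 0 0 0; 0 1 0 0; 0 0 1 0; 0 0 0 1]
T3·…·T1 = [-1 0 0 0; 0 -3 0 0; 0 0 1 0; 0 0 0 1]
T4·…·T1 = [1 0 0 0; 0 6 0 0; 0 0 1 0; 0 0 0 1]
T5·…·T1 = [1 0 0 0; 0 -6 0 0; 0 0 1 0; 0 0 0 1]
T6·…·T1 = [1 0 0 0; 0 -6 0 0; 0 0 -1 0; 0 0 0 1]
det M = 6; M⁻¹ = [1 0 0 0; 0 -1/6 0 0; 0 0 -1 0; 0 0 0 1]
M⁻¹ · (-1, 6, -3)ᵀ = (-1, -1, 3)ᵀ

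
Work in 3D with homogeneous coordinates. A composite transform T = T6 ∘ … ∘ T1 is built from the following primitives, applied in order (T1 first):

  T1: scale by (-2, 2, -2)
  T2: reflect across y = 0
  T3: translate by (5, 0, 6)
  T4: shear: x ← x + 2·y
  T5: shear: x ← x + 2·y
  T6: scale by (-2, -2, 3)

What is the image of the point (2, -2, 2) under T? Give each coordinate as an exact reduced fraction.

T(p) = (-34, -8, 6)

T1 scale by (-2, 2, -2): (2, -2, 2) → (-4, -4, -4)
T2 reflect across y = 0: (-4, -4, -4) → (-4, 4, -4)
T3 translate by (5, 0, 6): (-4, 4, -4) → (1, 4, 2)
T4 shear: x ← x + 2·y: (1, 4, 2) → (9, 4, 2)
T5 shear: x ← x + 2·y: (9, 4, 2) → (17, 4, 2)
T6 scale by (-2, -2, 3): (17, 4, 2) → (-34, -8, 6)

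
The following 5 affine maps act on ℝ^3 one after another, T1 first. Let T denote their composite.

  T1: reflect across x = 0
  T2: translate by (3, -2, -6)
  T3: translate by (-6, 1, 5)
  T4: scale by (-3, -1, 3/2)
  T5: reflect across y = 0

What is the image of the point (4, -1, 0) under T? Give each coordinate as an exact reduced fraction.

T1 reflect across x = 0: (4, -1, 0) → (-4, -1, 0)
T2 translate by (3, -2, -6): (-4, -1, 0) → (-1, -3, -6)
T3 translate by (-6, 1, 5): (-1, -3, -6) → (-7, -2, -1)
T4 scale by (-3, -1, 3/2): (-7, -2, -1) → (21, 2, -3/2)
T5 reflect across y = 0: (21, 2, -3/2) → (21, -2, -3/2)

T(p) = (21, -2, -3/2)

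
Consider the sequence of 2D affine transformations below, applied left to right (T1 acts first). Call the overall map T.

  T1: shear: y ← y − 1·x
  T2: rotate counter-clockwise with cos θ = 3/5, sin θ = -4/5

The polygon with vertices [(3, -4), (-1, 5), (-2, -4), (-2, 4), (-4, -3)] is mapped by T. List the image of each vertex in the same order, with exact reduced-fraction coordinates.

image vertices: (-19/5, -33/5), (21/5, 22/5), (-14/5, 2/5), (18/5, 26/5), (-8/5, 19/5)

T1 shear: y ← y − 1·x: (3, -4) → (3, -7); (-1, 5) → (-1, 6); (-2, -4) → (-2, -2); (-2, 4) → (-2, 6); (-4, -3) → (-4, 1)
T2 rotate counter-clockwise with cos θ = 3/5, sin θ = -4/5: (3, -7) → (-19/5, -33/5); (-1, 6) → (21/5, 22/5); (-2, -2) → (-14/5, 2/5); (-2, 6) → (18/5, 26/5); (-4, 1) → (-8/5, 19/5)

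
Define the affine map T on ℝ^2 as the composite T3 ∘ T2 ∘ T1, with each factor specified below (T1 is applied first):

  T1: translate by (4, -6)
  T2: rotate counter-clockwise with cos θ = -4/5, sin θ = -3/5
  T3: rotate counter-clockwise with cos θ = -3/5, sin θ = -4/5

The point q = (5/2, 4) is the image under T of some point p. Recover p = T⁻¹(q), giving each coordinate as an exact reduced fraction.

p = (0, 7/2)

T1 = [1 0 4; 0 1 -6; 0 0 1]
T2·T1 = [-4/5 3/5 -34/5; -3/5 -4/5 12/5; 0 0 1]
T3·…·T1 = [0 -1 6; 1 0 4; 0 0 1]
det M = 1; M⁻¹ = [0 1 -4; -1 0 6; 0 0 1]
M⁻¹ · (5/2, 4)ᵀ = (0, 7/2)ᵀ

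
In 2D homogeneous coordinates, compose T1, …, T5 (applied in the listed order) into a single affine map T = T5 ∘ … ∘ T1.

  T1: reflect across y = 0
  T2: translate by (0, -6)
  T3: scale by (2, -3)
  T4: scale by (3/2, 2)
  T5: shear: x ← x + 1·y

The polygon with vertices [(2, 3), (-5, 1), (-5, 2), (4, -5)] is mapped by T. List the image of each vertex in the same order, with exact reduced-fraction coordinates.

image vertices: (60, 54), (27, 42), (33, 48), (18, 6)

T1 reflect across y = 0: (2, 3) → (2, -3); (-5, 1) → (-5, -1); (-5, 2) → (-5, -2); (4, -5) → (4, 5)
T2 translate by (0, -6): (2, -3) → (2, -9); (-5, -1) → (-5, -7); (-5, -2) → (-5, -8); (4, 5) → (4, -1)
T3 scale by (2, -3): (2, -9) → (4, 27); (-5, -7) → (-10, 21); (-5, -8) → (-10, 24); (4, -1) → (8, 3)
T4 scale by (3/2, 2): (4, 27) → (6, 54); (-10, 21) → (-15, 42); (-10, 24) → (-15, 48); (8, 3) → (12, 6)
T5 shear: x ← x + 1·y: (6, 54) → (60, 54); (-15, 42) → (27, 42); (-15, 48) → (33, 48); (12, 6) → (18, 6)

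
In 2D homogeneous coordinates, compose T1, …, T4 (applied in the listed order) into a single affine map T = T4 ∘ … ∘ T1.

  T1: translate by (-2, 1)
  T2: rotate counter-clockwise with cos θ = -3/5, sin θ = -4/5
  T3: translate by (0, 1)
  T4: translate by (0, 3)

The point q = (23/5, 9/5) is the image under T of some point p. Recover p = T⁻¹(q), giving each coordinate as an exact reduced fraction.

T1 = [1 0 -2; 0 1 1; 0 0 1]
T2·T1 = [-3/5 4/5 2; -4/5 -3/5 1; 0 0 1]
T3·…·T1 = [-3/5 4/5 2; -4/5 -3/5 2; 0 0 1]
T4·…·T1 = [-3/5 4/5 2; -4/5 -3/5 5; 0 0 1]
det M = 1; M⁻¹ = [-3/5 -4/5 26/5; 4/5 -3/5 7/5; 0 0 1]
M⁻¹ · (23/5, 9/5)ᵀ = (1, 4)ᵀ

p = (1, 4)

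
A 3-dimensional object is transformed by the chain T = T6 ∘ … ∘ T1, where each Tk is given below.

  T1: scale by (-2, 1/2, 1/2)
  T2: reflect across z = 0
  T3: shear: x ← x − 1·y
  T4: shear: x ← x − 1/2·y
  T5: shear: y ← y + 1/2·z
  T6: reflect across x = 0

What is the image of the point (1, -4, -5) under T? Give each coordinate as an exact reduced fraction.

T(p) = (-1, -3/4, 5/2)

T1 scale by (-2, 1/2, 1/2): (1, -4, -5) → (-2, -2, -5/2)
T2 reflect across z = 0: (-2, -2, -5/2) → (-2, -2, 5/2)
T3 shear: x ← x − 1·y: (-2, -2, 5/2) → (0, -2, 5/2)
T4 shear: x ← x − 1/2·y: (0, -2, 5/2) → (1, -2, 5/2)
T5 shear: y ← y + 1/2·z: (1, -2, 5/2) → (1, -3/4, 5/2)
T6 reflect across x = 0: (1, -3/4, 5/2) → (-1, -3/4, 5/2)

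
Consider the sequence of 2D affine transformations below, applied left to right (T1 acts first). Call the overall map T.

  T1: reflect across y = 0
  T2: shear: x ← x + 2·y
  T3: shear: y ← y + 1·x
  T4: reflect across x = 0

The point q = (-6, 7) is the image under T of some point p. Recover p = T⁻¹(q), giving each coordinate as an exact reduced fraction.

T1 = [1 0 0; 0 -1 0; 0 0 1]
T2·T1 = [1 -2 0; 0 -1 0; 0 0 1]
T3·…·T1 = [1 -2 0; 1 -3 0; 0 0 1]
T4·…·T1 = [-1 2 0; 1 -3 0; 0 0 1]
det M = 1; M⁻¹ = [-3 -2 0; -1 -1 0; 0 0 1]
M⁻¹ · (-6, 7)ᵀ = (4, -1)ᵀ

p = (4, -1)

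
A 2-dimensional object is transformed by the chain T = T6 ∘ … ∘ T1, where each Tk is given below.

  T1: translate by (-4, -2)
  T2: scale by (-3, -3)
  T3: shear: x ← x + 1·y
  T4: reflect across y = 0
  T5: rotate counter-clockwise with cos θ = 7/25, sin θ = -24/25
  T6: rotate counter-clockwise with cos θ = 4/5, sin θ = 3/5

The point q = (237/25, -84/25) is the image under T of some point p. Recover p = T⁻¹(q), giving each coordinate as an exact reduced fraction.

T1 = [1 0 -4; 0 1 -2; 0 0 1]
T2·T1 = [-3 0 12; 0 -3 6; 0 0 1]
T3·…·T1 = [-3 -3 18; 0 -3 6; 0 0 1]
T4·…·T1 = [-3 -3 18; 0 3 -6; 0 0 1]
T5·…·T1 = [-21/25 51/25 -18/25; 72/25 93/25 -474/25; 0 0 1]
T6·…·T1 = [-12/5 -3/5 54/5; 9/5 21/5 -78/5; 0 0 1]
det M = -9; M⁻¹ = [-7/15 -1/15 4; 1/5 4/15 2; 0 0 1]
M⁻¹ · (237/25, -84/25)ᵀ = (-1/5, 3)ᵀ

p = (-1/5, 3)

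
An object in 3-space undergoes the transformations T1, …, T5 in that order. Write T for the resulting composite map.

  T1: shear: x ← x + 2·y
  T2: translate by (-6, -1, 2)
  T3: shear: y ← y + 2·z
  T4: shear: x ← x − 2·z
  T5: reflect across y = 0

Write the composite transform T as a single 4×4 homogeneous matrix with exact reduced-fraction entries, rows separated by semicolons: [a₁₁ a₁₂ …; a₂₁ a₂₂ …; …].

T = [1 2 -2 -10; 0 -1 -2 -3; 0 0 1 2; 0 0 0 1]

T1 = [1 2 0 0; 0 1 0 0; 0 0 1 0; 0 0 0 1]
T2·T1 = [1 2 0 -6; 0 1 0 -1; 0 0 1 2; 0 0 0 1]
T3·…·T1 = [1 2 0 -6; 0 1 2 3; 0 0 1 2; 0 0 0 1]
T4·…·T1 = [1 2 -2 -10; 0 1 2 3; 0 0 1 2; 0 0 0 1]
T5·…·T1 = [1 2 -2 -10; 0 -1 -2 -3; 0 0 1 2; 0 0 0 1]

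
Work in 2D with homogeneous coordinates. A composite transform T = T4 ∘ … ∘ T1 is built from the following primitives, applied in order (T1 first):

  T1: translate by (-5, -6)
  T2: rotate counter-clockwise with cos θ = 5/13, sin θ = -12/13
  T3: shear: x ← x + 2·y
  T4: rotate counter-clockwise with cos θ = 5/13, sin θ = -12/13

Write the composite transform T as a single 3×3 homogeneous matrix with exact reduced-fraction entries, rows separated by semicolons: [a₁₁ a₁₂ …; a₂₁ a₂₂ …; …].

T1 = [1 0 -5; 0 1 -6; 0 0 1]
T2·T1 = [5/13 12/13 -97/13; -12/13 5/13 30/13; 0 0 1]
T3·…·T1 = [-19/13 22/13 -37/13; -12/13 5/13 30/13; 0 0 1]
T4·…·T1 = [-239/169 170/169 175/169; 168/169 -239/169 594/169; 0 0 1]

T = [-239/169 170/169 175/169; 168/169 -239/169 594/169; 0 0 1]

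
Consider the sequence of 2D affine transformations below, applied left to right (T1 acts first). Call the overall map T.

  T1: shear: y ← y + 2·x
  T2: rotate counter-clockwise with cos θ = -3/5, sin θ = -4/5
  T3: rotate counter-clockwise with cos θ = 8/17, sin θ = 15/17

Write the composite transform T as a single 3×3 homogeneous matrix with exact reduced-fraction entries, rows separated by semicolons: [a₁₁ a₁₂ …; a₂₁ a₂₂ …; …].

T1 = [1 0 0; 2 1 0; 0 0 1]
T2·T1 = [1 4/5 0; -2 -3/5 0; 0 0 1]
T3·…·T1 = [38/17 77/85 0; -1/17 36/85 0; 0 0 1]

T = [38/17 77/85 0; -1/17 36/85 0; 0 0 1]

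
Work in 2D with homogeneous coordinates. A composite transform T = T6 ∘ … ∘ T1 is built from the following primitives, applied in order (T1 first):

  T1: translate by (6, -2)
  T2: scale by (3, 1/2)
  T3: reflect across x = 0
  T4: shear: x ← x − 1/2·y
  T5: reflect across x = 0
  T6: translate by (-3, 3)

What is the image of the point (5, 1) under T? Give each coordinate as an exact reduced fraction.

T(p) = (119/4, 5/2)

T1 translate by (6, -2): (5, 1) → (11, -1)
T2 scale by (3, 1/2): (11, -1) → (33, -1/2)
T3 reflect across x = 0: (33, -1/2) → (-33, -1/2)
T4 shear: x ← x − 1/2·y: (-33, -1/2) → (-131/4, -1/2)
T5 reflect across x = 0: (-131/4, -1/2) → (131/4, -1/2)
T6 translate by (-3, 3): (131/4, -1/2) → (119/4, 5/2)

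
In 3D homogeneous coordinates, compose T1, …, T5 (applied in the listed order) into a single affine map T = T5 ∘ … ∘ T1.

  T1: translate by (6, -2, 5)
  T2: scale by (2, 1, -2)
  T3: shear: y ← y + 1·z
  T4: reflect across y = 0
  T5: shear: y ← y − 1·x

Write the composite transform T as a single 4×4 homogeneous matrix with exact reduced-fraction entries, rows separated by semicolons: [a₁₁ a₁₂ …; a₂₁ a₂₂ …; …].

T = [2 0 0 12; -2 -1 2 0; 0 0 -2 -10; 0 0 0 1]

T1 = [1 0 0 6; 0 1 0 -2; 0 0 1 5; 0 0 0 1]
T2·T1 = [2 0 0 12; 0 1 0 -2; 0 0 -2 -10; 0 0 0 1]
T3·…·T1 = [2 0 0 12; 0 1 -2 -12; 0 0 -2 -10; 0 0 0 1]
T4·…·T1 = [2 0 0 12; 0 -1 2 12; 0 0 -2 -10; 0 0 0 1]
T5·…·T1 = [2 0 0 12; -2 -1 2 0; 0 0 -2 -10; 0 0 0 1]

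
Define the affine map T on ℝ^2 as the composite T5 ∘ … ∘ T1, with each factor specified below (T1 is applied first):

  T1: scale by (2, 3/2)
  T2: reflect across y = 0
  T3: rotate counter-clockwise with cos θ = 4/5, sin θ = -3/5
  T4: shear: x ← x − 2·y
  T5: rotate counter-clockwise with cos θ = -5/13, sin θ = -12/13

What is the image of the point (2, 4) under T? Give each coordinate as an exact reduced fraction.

T(p) = (-782/65, -132/13)

T1 scale by (2, 3/2): (2, 4) → (4, 6)
T2 reflect across y = 0: (4, 6) → (4, -6)
T3 rotate counter-clockwise with cos θ = 4/5, sin θ = -3/5: (4, -6) → (-2/5, -36/5)
T4 shear: x ← x − 2·y: (-2/5, -36/5) → (14, -36/5)
T5 rotate counter-clockwise with cos θ = -5/13, sin θ = -12/13: (14, -36/5) → (-782/65, -132/13)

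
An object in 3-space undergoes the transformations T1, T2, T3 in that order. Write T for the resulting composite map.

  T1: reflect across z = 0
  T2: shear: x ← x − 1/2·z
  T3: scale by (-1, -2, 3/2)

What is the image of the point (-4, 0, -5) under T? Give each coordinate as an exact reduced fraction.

T1 reflect across z = 0: (-4, 0, -5) → (-4, 0, 5)
T2 shear: x ← x − 1/2·z: (-4, 0, 5) → (-13/2, 0, 5)
T3 scale by (-1, -2, 3/2): (-13/2, 0, 5) → (13/2, 0, 15/2)

T(p) = (13/2, 0, 15/2)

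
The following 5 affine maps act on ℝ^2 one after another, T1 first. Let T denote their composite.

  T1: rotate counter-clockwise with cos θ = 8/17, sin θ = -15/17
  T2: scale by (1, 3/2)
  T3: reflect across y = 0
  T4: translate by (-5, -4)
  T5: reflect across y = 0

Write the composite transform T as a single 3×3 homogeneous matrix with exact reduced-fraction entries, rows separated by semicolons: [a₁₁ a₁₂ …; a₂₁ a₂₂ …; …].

T = [8/17 15/17 -5; -45/34 12/17 4; 0 0 1]

T1 = [8/17 15/17 0; -15/17 8/17 0; 0 0 1]
T2·T1 = [8/17 15/17 0; -45/34 12/17 0; 0 0 1]
T3·…·T1 = [8/17 15/17 0; 45/34 -12/17 0; 0 0 1]
T4·…·T1 = [8/17 15/17 -5; 45/34 -12/17 -4; 0 0 1]
T5·…·T1 = [8/17 15/17 -5; -45/34 12/17 4; 0 0 1]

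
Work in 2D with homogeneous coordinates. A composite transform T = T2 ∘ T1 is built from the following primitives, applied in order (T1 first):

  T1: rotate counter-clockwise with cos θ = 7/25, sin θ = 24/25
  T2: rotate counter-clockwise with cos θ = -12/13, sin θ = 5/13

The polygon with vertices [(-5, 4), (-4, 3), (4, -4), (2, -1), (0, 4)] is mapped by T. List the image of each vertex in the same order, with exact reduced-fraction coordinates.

image vertices: (2032/325, 449/325), (63/13, 16/13), (-1828/325, -196/325), (-661/325, -302/325), (1012/325, -816/325)

T1 rotate counter-clockwise with cos θ = 7/25, sin θ = 24/25: (-5, 4) → (-131/25, -92/25); (-4, 3) → (-4, -3); (4, -4) → (124/25, 68/25); (2, -1) → (38/25, 41/25); (0, 4) → (-96/25, 28/25)
T2 rotate counter-clockwise with cos θ = -12/13, sin θ = 5/13: (-131/25, -92/25) → (2032/325, 449/325); (-4, -3) → (63/13, 16/13); (124/25, 68/25) → (-1828/325, -196/325); (38/25, 41/25) → (-661/325, -302/325); (-96/25, 28/25) → (1012/325, -816/325)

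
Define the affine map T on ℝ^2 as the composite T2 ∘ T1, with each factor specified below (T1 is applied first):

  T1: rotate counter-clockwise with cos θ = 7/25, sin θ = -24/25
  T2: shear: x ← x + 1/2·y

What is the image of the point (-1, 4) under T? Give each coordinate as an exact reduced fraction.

T1 rotate counter-clockwise with cos θ = 7/25, sin θ = -24/25: (-1, 4) → (89/25, 52/25)
T2 shear: x ← x + 1/2·y: (89/25, 52/25) → (23/5, 52/25)

T(p) = (23/5, 52/25)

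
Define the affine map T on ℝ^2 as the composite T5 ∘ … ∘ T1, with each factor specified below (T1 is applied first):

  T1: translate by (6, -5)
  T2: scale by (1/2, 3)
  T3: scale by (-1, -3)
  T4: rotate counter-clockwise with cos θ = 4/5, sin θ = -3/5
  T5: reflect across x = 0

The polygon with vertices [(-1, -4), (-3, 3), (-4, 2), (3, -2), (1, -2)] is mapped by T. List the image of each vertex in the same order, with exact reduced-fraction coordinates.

image vertices: (-233/5, 663/10), (-48/5, 153/10), (-77/5, 111/5), (-171/5, 531/10), (-35, 105/2)

T1 translate by (6, -5): (-1, -4) → (5, -9); (-3, 3) → (3, -2); (-4, 2) → (2, -3); (3, -2) → (9, -7); (1, -2) → (7, -7)
T2 scale by (1/2, 3): (5, -9) → (5/2, -27); (3, -2) → (3/2, -6); (2, -3) → (1, -9); (9, -7) → (9/2, -21); (7, -7) → (7/2, -21)
T3 scale by (-1, -3): (5/2, -27) → (-5/2, 81); (3/2, -6) → (-3/2, 18); (1, -9) → (-1, 27); (9/2, -21) → (-9/2, 63); (7/2, -21) → (-7/2, 63)
T4 rotate counter-clockwise with cos θ = 4/5, sin θ = -3/5: (-5/2, 81) → (233/5, 663/10); (-3/2, 18) → (48/5, 153/10); (-1, 27) → (77/5, 111/5); (-9/2, 63) → (171/5, 531/10); (-7/2, 63) → (35, 105/2)
T5 reflect across x = 0: (233/5, 663/10) → (-233/5, 663/10); (48/5, 153/10) → (-48/5, 153/10); (77/5, 111/5) → (-77/5, 111/5); (171/5, 531/10) → (-171/5, 531/10); (35, 105/2) → (-35, 105/2)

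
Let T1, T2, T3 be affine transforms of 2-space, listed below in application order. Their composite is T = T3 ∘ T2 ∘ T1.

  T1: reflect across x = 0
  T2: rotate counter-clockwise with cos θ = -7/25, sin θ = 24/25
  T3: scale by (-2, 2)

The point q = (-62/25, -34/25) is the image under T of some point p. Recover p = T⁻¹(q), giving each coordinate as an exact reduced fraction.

p = (1, -1)

T1 = [-1 0 0; 0 1 0; 0 0 1]
T2·T1 = [7/25 -24/25 0; -24/25 -7/25 0; 0 0 1]
T3·…·T1 = [-14/25 48/25 0; -48/25 -14/25 0; 0 0 1]
det M = 4; M⁻¹ = [-7/50 -12/25 0; 12/25 -7/50 0; 0 0 1]
M⁻¹ · (-62/25, -34/25)ᵀ = (1, -1)ᵀ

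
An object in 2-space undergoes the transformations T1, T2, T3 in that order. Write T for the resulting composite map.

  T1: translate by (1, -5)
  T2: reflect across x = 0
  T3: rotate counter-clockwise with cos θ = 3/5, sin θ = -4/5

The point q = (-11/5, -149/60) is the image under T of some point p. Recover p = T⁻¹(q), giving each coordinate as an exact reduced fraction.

T1 = [1 0 1; 0 1 -5; 0 0 1]
T2·T1 = [-1 0 -1; 0 1 -5; 0 0 1]
T3·…·T1 = [-3/5 4/5 -23/5; 4/5 3/5 -11/5; 0 0 1]
det M = -1; M⁻¹ = [-3/5 4/5 -1; 4/5 3/5 5; 0 0 1]
M⁻¹ · (-11/5, -149/60)ᵀ = (-5/3, 7/4)ᵀ

p = (-5/3, 7/4)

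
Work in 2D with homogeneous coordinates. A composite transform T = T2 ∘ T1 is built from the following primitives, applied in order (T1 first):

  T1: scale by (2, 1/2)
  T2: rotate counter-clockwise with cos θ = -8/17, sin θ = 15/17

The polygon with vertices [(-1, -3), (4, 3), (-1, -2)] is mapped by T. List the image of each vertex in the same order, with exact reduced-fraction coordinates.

image vertices: (77/34, -18/17), (-173/34, 108/17), (31/17, -22/17)

T1 scale by (2, 1/2): (-1, -3) → (-2, -3/2); (4, 3) → (8, 3/2); (-1, -2) → (-2, -1)
T2 rotate counter-clockwise with cos θ = -8/17, sin θ = 15/17: (-2, -3/2) → (77/34, -18/17); (8, 3/2) → (-173/34, 108/17); (-2, -1) → (31/17, -22/17)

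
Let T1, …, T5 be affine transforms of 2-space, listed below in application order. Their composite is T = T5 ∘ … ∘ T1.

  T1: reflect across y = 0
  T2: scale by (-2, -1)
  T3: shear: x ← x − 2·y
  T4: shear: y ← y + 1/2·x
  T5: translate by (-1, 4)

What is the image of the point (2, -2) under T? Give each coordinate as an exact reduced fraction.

T(p) = (-1, 2)

T1 reflect across y = 0: (2, -2) → (2, 2)
T2 scale by (-2, -1): (2, 2) → (-4, -2)
T3 shear: x ← x − 2·y: (-4, -2) → (0, -2)
T4 shear: y ← y + 1/2·x: (0, -2) → (0, -2)
T5 translate by (-1, 4): (0, -2) → (-1, 2)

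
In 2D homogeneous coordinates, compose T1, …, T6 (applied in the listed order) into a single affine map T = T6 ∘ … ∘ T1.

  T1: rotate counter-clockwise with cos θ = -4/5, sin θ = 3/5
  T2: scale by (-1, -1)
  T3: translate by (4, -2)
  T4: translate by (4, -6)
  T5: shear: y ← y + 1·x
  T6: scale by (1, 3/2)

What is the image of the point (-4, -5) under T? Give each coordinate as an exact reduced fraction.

T(p) = (9/5, -117/10)

T1 rotate counter-clockwise with cos θ = -4/5, sin θ = 3/5: (-4, -5) → (31/5, 8/5)
T2 scale by (-1, -1): (31/5, 8/5) → (-31/5, -8/5)
T3 translate by (4, -2): (-31/5, -8/5) → (-11/5, -18/5)
T4 translate by (4, -6): (-11/5, -18/5) → (9/5, -48/5)
T5 shear: y ← y + 1·x: (9/5, -48/5) → (9/5, -39/5)
T6 scale by (1, 3/2): (9/5, -39/5) → (9/5, -117/10)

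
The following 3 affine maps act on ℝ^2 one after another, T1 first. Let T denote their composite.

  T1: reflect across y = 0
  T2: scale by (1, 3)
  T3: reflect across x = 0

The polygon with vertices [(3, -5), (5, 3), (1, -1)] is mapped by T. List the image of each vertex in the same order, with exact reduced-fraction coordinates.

image vertices: (-3, 15), (-5, -9), (-1, 3)

T1 reflect across y = 0: (3, -5) → (3, 5); (5, 3) → (5, -3); (1, -1) → (1, 1)
T2 scale by (1, 3): (3, 5) → (3, 15); (5, -3) → (5, -9); (1, 1) → (1, 3)
T3 reflect across x = 0: (3, 15) → (-3, 15); (5, -9) → (-5, -9); (1, 3) → (-1, 3)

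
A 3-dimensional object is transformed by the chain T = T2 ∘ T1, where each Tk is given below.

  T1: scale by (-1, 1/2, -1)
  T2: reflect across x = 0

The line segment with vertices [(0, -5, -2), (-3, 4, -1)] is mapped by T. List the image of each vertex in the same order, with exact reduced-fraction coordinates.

image vertices: (0, -5/2, 2), (-3, 2, 1)

T1 scale by (-1, 1/2, -1): (0, -5, -2) → (0, -5/2, 2); (-3, 4, -1) → (3, 2, 1)
T2 reflect across x = 0: (0, -5/2, 2) → (0, -5/2, 2); (3, 2, 1) → (-3, 2, 1)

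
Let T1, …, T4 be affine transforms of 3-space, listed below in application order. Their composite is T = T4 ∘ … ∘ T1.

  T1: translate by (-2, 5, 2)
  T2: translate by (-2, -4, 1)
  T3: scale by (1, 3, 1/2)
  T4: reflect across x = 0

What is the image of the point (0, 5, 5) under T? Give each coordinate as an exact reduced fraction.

T1 translate by (-2, 5, 2): (0, 5, 5) → (-2, 10, 7)
T2 translate by (-2, -4, 1): (-2, 10, 7) → (-4, 6, 8)
T3 scale by (1, 3, 1/2): (-4, 6, 8) → (-4, 18, 4)
T4 reflect across x = 0: (-4, 18, 4) → (4, 18, 4)

T(p) = (4, 18, 4)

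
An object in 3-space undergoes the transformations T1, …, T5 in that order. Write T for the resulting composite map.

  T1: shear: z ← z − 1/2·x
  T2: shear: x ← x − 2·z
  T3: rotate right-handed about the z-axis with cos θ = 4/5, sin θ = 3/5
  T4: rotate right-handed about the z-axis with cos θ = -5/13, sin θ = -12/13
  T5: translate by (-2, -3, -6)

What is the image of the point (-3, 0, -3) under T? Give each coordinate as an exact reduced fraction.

T(p) = (-2, -3, -15/2)

T1 shear: z ← z − 1/2·x: (-3, 0, -3) → (-3, 0, -3/2)
T2 shear: x ← x − 2·z: (-3, 0, -3/2) → (0, 0, -3/2)
T3 rotate right-handed about the z-axis with cos θ = 4/5, sin θ = 3/5: (0, 0, -3/2) → (0, 0, -3/2)
T4 rotate right-handed about the z-axis with cos θ = -5/13, sin θ = -12/13: (0, 0, -3/2) → (0, 0, -3/2)
T5 translate by (-2, -3, -6): (0, 0, -3/2) → (-2, -3, -15/2)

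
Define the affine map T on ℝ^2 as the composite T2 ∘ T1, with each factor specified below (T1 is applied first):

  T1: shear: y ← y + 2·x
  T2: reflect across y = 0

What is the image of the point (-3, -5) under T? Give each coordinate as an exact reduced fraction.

T(p) = (-3, 11)

T1 shear: y ← y + 2·x: (-3, -5) → (-3, -11)
T2 reflect across y = 0: (-3, -11) → (-3, 11)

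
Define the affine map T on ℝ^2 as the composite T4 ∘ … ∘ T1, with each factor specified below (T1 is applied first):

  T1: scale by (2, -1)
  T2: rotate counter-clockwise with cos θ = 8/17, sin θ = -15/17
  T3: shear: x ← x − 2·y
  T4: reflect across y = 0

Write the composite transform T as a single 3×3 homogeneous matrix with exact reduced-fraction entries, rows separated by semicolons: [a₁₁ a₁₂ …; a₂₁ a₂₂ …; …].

T = [76/17 1/17 0; 30/17 8/17 0; 0 0 1]

T1 = [2 0 0; 0 -1 0; 0 0 1]
T2·T1 = [16/17 -15/17 0; -30/17 -8/17 0; 0 0 1]
T3·…·T1 = [76/17 1/17 0; -30/17 -8/17 0; 0 0 1]
T4·…·T1 = [76/17 1/17 0; 30/17 8/17 0; 0 0 1]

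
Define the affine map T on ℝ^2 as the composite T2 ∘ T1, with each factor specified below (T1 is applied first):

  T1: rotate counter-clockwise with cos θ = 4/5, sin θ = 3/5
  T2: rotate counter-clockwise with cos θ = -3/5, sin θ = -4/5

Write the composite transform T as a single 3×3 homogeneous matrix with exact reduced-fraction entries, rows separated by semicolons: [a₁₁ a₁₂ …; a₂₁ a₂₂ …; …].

T1 = [4/5 -3/5 0; 3/5 4/5 0; 0 0 1]
T2·T1 = [0 1 0; -1 0 0; 0 0 1]

T = [0 1 0; -1 0 0; 0 0 1]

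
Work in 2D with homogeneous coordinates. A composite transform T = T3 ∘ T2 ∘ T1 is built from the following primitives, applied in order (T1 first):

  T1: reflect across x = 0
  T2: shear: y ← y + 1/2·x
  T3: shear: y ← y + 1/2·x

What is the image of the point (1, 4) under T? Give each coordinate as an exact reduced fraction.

T(p) = (-1, 3)

T1 reflect across x = 0: (1, 4) → (-1, 4)
T2 shear: y ← y + 1/2·x: (-1, 4) → (-1, 7/2)
T3 shear: y ← y + 1/2·x: (-1, 7/2) → (-1, 3)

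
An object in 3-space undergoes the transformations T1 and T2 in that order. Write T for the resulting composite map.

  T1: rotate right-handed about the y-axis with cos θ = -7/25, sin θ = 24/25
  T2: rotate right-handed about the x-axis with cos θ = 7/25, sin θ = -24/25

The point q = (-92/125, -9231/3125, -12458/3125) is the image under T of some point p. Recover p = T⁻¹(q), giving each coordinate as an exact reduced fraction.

p = (4, 3, 2/5)

T1 = [-7/25 0 24/25 0; 0 1 0 0; -24/25 0 -7/25 0; 0 0 0 1]
T2·T1 = [-7/25 0 24/25 0; -576/625 7/25 -168/625 0; -168/625 -24/25 -49/625 0; 0 0 0 1]
det M = 1; M⁻¹ = [-7/25 -576/625 -168/625 0; 0 7/25 -24/25 0; 24/25 -168/625 -49/625 0; 0 0 0 1]
M⁻¹ · (-92/125, -9231/3125, -12458/3125)ᵀ = (4, 3, 2/5)ᵀ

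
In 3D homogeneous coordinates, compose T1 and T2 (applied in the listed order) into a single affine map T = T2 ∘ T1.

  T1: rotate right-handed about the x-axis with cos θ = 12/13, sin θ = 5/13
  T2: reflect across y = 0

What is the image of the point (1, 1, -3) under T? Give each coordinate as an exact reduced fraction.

T(p) = (1, -27/13, -31/13)

T1 rotate right-handed about the x-axis with cos θ = 12/13, sin θ = 5/13: (1, 1, -3) → (1, 27/13, -31/13)
T2 reflect across y = 0: (1, 27/13, -31/13) → (1, -27/13, -31/13)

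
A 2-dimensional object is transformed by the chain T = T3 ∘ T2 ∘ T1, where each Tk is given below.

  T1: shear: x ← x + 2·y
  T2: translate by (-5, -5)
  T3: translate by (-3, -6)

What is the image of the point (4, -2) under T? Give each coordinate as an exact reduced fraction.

T1 shear: x ← x + 2·y: (4, -2) → (0, -2)
T2 translate by (-5, -5): (0, -2) → (-5, -7)
T3 translate by (-3, -6): (-5, -7) → (-8, -13)

T(p) = (-8, -13)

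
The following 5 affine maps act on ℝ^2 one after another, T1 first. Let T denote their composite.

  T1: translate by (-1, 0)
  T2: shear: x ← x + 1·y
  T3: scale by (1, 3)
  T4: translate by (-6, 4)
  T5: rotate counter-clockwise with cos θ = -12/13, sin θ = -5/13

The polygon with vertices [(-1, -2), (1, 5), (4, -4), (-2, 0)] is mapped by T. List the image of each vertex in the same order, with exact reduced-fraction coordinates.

T1 translate by (-1, 0): (-1, -2) → (-2, -2); (1, 5) → (0, 5); (4, -4) → (3, -4); (-2, 0) → (-3, 0)
T2 shear: x ← x + 1·y: (-2, -2) → (-4, -2); (0, 5) → (5, 5); (3, -4) → (-1, -4); (-3, 0) → (-3, 0)
T3 scale by (1, 3): (-4, -2) → (-4, -6); (5, 5) → (5, 15); (-1, -4) → (-1, -12); (-3, 0) → (-3, 0)
T4 translate by (-6, 4): (-4, -6) → (-10, -2); (5, 15) → (-1, 19); (-1, -12) → (-7, -8); (-3, 0) → (-9, 4)
T5 rotate counter-clockwise with cos θ = -12/13, sin θ = -5/13: (-10, -2) → (110/13, 74/13); (-1, 19) → (107/13, -223/13); (-7, -8) → (44/13, 131/13); (-9, 4) → (128/13, -3/13)

image vertices: (110/13, 74/13), (107/13, -223/13), (44/13, 131/13), (128/13, -3/13)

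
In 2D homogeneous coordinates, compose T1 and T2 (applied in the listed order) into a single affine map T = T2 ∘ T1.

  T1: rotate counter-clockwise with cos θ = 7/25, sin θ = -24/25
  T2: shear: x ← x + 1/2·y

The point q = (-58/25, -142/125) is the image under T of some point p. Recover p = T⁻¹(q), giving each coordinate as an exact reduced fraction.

T1 = [7/25 24/25 0; -24/25 7/25 0; 0 0 1]
T2·T1 = [-1/5 11/10 0; -24/25 7/25 0; 0 0 1]
det M = 1; M⁻¹ = [7/25 -11/10 0; 24/25 -1/5 0; 0 0 1]
M⁻¹ · (-58/25, -142/125)ᵀ = (3/5, -2)ᵀ

p = (3/5, -2)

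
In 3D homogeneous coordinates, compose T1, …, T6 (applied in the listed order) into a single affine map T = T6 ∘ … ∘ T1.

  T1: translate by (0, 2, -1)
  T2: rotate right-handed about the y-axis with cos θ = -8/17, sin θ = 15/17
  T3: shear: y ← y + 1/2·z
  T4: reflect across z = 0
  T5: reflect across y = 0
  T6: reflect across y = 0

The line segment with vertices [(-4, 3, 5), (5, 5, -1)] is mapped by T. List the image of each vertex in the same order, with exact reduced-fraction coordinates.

T1 translate by (0, 2, -1): (-4, 3, 5) → (-4, 5, 4); (5, 5, -1) → (5, 7, -2)
T2 rotate right-handed about the y-axis with cos θ = -8/17, sin θ = 15/17: (-4, 5, 4) → (92/17, 5, 28/17); (5, 7, -2) → (-70/17, 7, -59/17)
T3 shear: y ← y + 1/2·z: (92/17, 5, 28/17) → (92/17, 99/17, 28/17); (-70/17, 7, -59/17) → (-70/17, 179/34, -59/17)
T4 reflect across z = 0: (92/17, 99/17, 28/17) → (92/17, 99/17, -28/17); (-70/17, 179/34, -59/17) → (-70/17, 179/34, 59/17)
T5 reflect across y = 0: (92/17, 99/17, -28/17) → (92/17, -99/17, -28/17); (-70/17, 179/34, 59/17) → (-70/17, -179/34, 59/17)
T6 reflect across y = 0: (92/17, -99/17, -28/17) → (92/17, 99/17, -28/17); (-70/17, -179/34, 59/17) → (-70/17, 179/34, 59/17)

image vertices: (92/17, 99/17, -28/17), (-70/17, 179/34, 59/17)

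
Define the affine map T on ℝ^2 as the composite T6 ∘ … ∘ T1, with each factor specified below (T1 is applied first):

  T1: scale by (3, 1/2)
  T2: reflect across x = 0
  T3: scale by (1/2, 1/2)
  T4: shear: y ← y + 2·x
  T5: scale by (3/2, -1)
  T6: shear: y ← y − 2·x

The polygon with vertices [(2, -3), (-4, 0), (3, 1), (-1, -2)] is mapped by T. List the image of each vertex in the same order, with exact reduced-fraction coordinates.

T1 scale by (3, 1/2): (2, -3) → (6, -3/2); (-4, 0) → (-12, 0); (3, 1) → (9, 1/2); (-1, -2) → (-3, -1)
T2 reflect across x = 0: (6, -3/2) → (-6, -3/2); (-12, 0) → (12, 0); (9, 1/2) → (-9, 1/2); (-3, -1) → (3, -1)
T3 scale by (1/2, 1/2): (-6, -3/2) → (-3, -3/4); (12, 0) → (6, 0); (-9, 1/2) → (-9/2, 1/4); (3, -1) → (3/2, -1/2)
T4 shear: y ← y + 2·x: (-3, -3/4) → (-3, -27/4); (6, 0) → (6, 12); (-9/2, 1/4) → (-9/2, -35/4); (3/2, -1/2) → (3/2, 5/2)
T5 scale by (3/2, -1): (-3, -27/4) → (-9/2, 27/4); (6, 12) → (9, -12); (-9/2, -35/4) → (-27/4, 35/4); (3/2, 5/2) → (9/4, -5/2)
T6 shear: y ← y − 2·x: (-9/2, 27/4) → (-9/2, 63/4); (9, -12) → (9, -30); (-27/4, 35/4) → (-27/4, 89/4); (9/4, -5/2) → (9/4, -7)

image vertices: (-9/2, 63/4), (9, -30), (-27/4, 89/4), (9/4, -7)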